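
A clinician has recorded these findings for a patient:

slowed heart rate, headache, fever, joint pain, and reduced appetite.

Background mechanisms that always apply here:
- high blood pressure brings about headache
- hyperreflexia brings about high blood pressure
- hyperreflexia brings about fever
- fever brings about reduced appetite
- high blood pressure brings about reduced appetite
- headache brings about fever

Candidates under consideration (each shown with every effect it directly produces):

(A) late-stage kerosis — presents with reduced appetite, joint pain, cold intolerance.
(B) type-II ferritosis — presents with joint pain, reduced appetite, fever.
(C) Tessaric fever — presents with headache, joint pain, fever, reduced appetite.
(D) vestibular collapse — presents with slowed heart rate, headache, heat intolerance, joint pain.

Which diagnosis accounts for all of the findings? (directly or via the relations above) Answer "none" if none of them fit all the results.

For each candidate, compare predicted effects to what was observed:
(A) late-stage kerosis — does not account for slowed heart rate, headache, fever
(B) type-II ferritosis — does not account for slowed heart rate, headache
(C) Tessaric fever — slowed heart rate NO; headache yes; fever yes; joint pain yes; reduced appetite yes
(D) vestibular collapse — slowed heart rate yes; headache yes; fever yes (by headache → fever); joint pain yes; reduced appetite yes (by headache → fever → reduced appetite)
(D) is the only candidate with no mismatches.

D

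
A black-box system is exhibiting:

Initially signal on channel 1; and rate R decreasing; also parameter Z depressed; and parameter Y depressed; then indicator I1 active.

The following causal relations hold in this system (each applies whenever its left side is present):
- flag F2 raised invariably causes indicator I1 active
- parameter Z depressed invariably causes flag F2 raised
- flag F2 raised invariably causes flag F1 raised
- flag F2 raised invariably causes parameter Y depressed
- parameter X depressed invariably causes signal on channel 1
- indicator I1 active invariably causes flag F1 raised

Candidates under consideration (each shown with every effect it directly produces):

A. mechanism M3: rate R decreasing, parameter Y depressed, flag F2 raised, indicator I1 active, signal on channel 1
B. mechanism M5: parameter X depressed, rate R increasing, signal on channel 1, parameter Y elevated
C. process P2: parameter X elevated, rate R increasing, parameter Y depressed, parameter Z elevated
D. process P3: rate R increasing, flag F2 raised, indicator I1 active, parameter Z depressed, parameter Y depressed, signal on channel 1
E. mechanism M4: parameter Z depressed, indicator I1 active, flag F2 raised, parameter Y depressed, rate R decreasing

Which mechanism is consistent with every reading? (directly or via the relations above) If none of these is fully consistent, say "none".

none

Testing each hypothesis:
(A) mechanism M3 — signal on channel 1 +; rate R decreasing +; parameter Z depressed -; parameter Y depressed +; indicator I1 active +
(B) mechanism M5 — fails on rate R decreasing, parameter Z depressed, parameter Y depressed, indicator I1 active (predicts rate R increasing, not rate R decreasing; predicts parameter Y elevated, not parameter Y depressed)
(C) process P2 — signal on channel 1 -; rate R decreasing -; parameter Z depressed -; parameter Y depressed +; indicator I1 active -
(D) process P3 — fails on rate R decreasing (predicts rate R increasing, not rate R decreasing)
(E) mechanism M4 — does not account for signal on channel 1
No candidate is consistent with all observations.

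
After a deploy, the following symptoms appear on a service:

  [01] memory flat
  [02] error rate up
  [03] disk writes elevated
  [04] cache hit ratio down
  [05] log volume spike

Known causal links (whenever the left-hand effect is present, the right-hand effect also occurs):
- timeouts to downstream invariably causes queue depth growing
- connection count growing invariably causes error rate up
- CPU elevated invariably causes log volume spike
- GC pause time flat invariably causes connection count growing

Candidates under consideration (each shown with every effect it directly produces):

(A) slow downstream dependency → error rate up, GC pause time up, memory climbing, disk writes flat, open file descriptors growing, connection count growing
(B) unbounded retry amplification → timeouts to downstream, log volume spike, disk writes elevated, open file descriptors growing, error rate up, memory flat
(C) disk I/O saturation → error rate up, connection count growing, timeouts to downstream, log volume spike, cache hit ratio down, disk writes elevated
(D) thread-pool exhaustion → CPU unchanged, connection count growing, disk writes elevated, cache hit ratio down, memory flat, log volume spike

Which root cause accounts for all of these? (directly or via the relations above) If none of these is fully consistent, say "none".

Testing each hypothesis:
(A) slow downstream dependency — fails on memory flat, disk writes elevated, cache hit ratio down, log volume spike (predicts memory climbing, not memory flat; predicts disk writes flat, not disk writes elevated)
(B) unbounded retry amplification — does not account for cache hit ratio down
(C) disk I/O saturation — memory flat NO; error rate up yes; disk writes elevated yes; cache hit ratio down yes; log volume spike yes
(D) thread-pool exhaustion — memory flat yes; error rate up yes (through connection count growing → error rate up); disk writes elevated yes; cache hit ratio down yes; log volume spike yes
(D) alone accounts for all the evidence.

D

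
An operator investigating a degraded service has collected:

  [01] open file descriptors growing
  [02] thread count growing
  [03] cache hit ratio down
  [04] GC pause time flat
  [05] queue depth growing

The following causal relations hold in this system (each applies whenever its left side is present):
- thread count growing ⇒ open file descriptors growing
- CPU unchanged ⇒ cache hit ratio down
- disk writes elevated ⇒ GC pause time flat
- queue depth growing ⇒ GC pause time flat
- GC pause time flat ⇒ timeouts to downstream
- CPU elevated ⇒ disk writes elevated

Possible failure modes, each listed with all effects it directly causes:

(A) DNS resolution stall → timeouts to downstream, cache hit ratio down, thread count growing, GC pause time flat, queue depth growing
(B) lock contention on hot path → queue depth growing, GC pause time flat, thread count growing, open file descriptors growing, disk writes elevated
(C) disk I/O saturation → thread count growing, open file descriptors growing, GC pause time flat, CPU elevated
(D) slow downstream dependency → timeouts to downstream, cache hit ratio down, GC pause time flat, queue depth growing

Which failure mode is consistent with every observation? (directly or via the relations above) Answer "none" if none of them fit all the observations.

For each candidate, compare predicted effects to what was observed:
(A) DNS resolution stall — open file descriptors growing ✓ (via thread count growing → open file descriptors growing); thread count growing ✓; cache hit ratio down ✓; GC pause time flat ✓; queue depth growing ✓
(B) lock contention on hot path — does not account for cache hit ratio down
(C) disk I/O saturation — open file descriptors growing ✓; thread count growing ✓; cache hit ratio down ✗; GC pause time flat ✓; queue depth growing ✗
(D) slow downstream dependency — open file descriptors growing ✗; thread count growing ✗; cache hit ratio down ✓; GC pause time flat ✓; queue depth growing ✓
(A) alone accounts for all the evidence.

A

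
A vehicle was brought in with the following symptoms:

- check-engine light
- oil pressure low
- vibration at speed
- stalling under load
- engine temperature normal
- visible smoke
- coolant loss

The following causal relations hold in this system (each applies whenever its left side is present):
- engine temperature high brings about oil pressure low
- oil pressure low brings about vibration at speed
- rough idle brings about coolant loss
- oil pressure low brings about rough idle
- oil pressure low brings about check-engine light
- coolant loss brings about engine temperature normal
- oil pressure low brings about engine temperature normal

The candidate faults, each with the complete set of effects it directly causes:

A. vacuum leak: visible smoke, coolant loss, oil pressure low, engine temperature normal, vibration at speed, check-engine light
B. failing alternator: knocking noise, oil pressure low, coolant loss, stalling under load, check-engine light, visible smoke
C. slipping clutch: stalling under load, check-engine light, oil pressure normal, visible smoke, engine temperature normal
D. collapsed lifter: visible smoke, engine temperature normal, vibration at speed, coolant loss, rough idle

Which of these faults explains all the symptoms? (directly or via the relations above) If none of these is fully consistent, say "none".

B

Per-candidate check:
(A) vacuum leak — check-engine light match; oil pressure low match; vibration at speed match; stalling under load miss; engine temperature normal match; visible smoke match; coolant loss match
(B) failing alternator — check-engine light match; oil pressure low match; vibration at speed match (via oil pressure low → vibration at speed); stalling under load match; engine temperature normal match (via coolant loss → engine temperature normal); visible smoke match; coolant loss match
(C) slipping clutch — check-engine light match; oil pressure low miss; vibration at speed miss; stalling under load match; engine temperature normal match; visible smoke match; coolant loss miss
(D) collapsed lifter — check-engine light miss; oil pressure low miss; vibration at speed match; stalling under load miss; engine temperature normal match; visible smoke match; coolant loss match
(B) alone accounts for all the evidence.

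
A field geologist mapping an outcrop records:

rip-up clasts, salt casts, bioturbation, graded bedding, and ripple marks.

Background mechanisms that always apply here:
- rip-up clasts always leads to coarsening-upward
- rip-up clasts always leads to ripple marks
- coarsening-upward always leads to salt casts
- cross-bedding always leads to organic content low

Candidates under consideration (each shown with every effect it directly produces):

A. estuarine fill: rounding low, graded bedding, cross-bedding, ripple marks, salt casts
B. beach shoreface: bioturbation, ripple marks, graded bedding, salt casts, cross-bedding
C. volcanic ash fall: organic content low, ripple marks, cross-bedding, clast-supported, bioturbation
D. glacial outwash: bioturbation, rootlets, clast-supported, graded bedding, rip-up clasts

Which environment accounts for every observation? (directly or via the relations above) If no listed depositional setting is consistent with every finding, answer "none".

Testing each hypothesis:
(A) estuarine fill — rip-up clasts miss; salt casts match; bioturbation miss; graded bedding match; ripple marks match
(B) beach shoreface — does not account for rip-up clasts
(C) volcanic ash fall — does not account for rip-up clasts, salt casts, graded bedding
(D) glacial outwash — accounts for every observation (salt casts through rip-up clasts → coarsening-upward → salt casts)
(D) alone accounts for all the evidence.

D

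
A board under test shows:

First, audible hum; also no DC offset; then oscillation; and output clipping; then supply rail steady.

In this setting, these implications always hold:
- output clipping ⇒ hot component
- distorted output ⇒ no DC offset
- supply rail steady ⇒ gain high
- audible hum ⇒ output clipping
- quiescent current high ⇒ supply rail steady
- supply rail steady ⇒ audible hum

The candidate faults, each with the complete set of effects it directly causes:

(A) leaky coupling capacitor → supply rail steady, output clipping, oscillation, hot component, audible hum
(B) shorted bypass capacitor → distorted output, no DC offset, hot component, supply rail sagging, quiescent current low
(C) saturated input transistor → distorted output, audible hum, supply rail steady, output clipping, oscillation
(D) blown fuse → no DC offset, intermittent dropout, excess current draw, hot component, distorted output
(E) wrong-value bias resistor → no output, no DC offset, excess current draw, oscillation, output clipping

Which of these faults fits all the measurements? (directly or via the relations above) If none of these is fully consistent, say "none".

C

For each candidate, compare predicted effects to what was observed:
(A) leaky coupling capacitor — audible hum yes; no DC offset NO; oscillation yes; output clipping yes; supply rail steady yes
(B) shorted bypass capacitor — fails on audible hum, oscillation, output clipping, supply rail steady (predicts supply rail sagging, not supply rail steady)
(C) saturated input transistor — audible hum yes; no DC offset yes (via distorted output → no DC offset); oscillation yes; output clipping yes; supply rail steady yes
(D) blown fuse — audible hum NO; no DC offset yes; oscillation NO; output clipping NO; supply rail steady NO
(E) wrong-value bias resistor — does not account for audible hum, supply rail steady
Only (C) is consistent with every observation.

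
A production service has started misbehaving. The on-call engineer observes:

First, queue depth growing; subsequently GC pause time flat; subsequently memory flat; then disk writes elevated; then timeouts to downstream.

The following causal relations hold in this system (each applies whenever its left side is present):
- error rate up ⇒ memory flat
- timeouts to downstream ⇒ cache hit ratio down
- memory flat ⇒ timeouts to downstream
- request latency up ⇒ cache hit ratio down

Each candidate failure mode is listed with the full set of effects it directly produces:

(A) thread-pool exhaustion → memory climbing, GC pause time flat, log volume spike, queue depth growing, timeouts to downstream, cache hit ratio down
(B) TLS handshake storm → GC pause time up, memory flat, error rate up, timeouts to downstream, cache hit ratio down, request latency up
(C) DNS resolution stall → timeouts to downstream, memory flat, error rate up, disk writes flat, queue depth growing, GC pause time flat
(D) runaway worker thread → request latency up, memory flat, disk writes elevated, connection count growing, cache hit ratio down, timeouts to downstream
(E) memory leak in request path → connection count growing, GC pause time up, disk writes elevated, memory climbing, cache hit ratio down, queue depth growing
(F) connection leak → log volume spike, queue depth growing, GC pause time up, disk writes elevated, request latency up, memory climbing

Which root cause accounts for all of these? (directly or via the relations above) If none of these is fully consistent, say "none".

none

Checking each candidate against the observations:
(A) thread-pool exhaustion — queue depth growing +; GC pause time flat +; memory flat -; disk writes elevated -; timeouts to downstream +
(B) TLS handshake storm — queue depth growing -; GC pause time flat -; memory flat +; disk writes elevated -; timeouts to downstream +
(C) DNS resolution stall — queue depth growing +; GC pause time flat +; memory flat +; disk writes elevated -; timeouts to downstream +
(D) runaway worker thread — does not account for queue depth growing, GC pause time flat
(E) memory leak in request path — fails on GC pause time flat, memory flat, timeouts to downstream (predicts GC pause time up, not GC pause time flat; predicts memory climbing, not memory flat)
(F) connection leak — queue depth growing +; GC pause time flat -; memory flat -; disk writes elevated +; timeouts to downstream -
No candidate is consistent with all observations.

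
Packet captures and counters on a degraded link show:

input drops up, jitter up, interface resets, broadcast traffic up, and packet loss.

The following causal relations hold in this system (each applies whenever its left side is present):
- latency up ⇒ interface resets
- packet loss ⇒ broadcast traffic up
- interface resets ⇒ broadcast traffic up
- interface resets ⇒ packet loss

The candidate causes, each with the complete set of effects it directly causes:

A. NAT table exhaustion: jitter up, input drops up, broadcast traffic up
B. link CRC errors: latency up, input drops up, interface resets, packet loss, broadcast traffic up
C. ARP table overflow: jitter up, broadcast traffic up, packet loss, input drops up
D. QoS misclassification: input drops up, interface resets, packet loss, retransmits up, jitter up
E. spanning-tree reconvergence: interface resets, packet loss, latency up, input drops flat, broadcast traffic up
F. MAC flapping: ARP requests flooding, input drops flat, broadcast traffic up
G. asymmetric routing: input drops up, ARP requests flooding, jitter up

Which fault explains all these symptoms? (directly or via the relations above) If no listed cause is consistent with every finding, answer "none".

Checking each candidate against the observations:
(A) NAT table exhaustion — input drops up match; jitter up match; interface resets miss; broadcast traffic up match; packet loss miss
(B) link CRC errors — input drops up match; jitter up miss; interface resets match; broadcast traffic up match; packet loss match
(C) ARP table overflow — input drops up match; jitter up match; interface resets miss; broadcast traffic up match; packet loss match
(D) QoS misclassification — accounts for every observation (broadcast traffic up via interface resets → broadcast traffic up)
(E) spanning-tree reconvergence — fails on input drops up, jitter up (predicts input drops flat, not input drops up)
(F) MAC flapping — input drops up miss; jitter up miss; interface resets miss; broadcast traffic up match; packet loss miss
(G) asymmetric routing — input drops up match; jitter up match; interface resets miss; broadcast traffic up miss; packet loss miss
Only (D) is consistent with every observation.

D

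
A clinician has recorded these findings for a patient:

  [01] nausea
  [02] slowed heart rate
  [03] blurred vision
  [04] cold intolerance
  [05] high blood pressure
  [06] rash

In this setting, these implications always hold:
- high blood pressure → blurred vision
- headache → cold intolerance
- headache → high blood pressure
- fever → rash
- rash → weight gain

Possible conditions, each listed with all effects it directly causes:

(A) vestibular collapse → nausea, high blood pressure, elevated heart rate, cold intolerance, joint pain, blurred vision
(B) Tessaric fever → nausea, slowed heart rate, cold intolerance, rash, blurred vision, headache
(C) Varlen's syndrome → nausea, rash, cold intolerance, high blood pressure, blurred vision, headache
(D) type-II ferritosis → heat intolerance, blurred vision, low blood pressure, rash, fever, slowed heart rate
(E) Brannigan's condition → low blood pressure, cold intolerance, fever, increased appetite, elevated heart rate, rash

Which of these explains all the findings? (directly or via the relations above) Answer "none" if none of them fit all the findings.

B

For each candidate, compare predicted effects to what was observed:
(A) vestibular collapse — nausea match; slowed heart rate miss; blurred vision match; cold intolerance match; high blood pressure match; rash miss
(B) Tessaric fever — accounts for every observation (high blood pressure through headache → high blood pressure)
(C) Varlen's syndrome — nausea match; slowed heart rate miss; blurred vision match; cold intolerance match; high blood pressure match; rash match
(D) type-II ferritosis — fails on nausea, cold intolerance, high blood pressure (predicts heat intolerance, not cold intolerance; predicts low blood pressure, not high blood pressure)
(E) Brannigan's condition — fails on nausea, slowed heart rate, blurred vision, high blood pressure (predicts elevated heart rate, not slowed heart rate; predicts low blood pressure, not high blood pressure)
(B) alone accounts for all the evidence.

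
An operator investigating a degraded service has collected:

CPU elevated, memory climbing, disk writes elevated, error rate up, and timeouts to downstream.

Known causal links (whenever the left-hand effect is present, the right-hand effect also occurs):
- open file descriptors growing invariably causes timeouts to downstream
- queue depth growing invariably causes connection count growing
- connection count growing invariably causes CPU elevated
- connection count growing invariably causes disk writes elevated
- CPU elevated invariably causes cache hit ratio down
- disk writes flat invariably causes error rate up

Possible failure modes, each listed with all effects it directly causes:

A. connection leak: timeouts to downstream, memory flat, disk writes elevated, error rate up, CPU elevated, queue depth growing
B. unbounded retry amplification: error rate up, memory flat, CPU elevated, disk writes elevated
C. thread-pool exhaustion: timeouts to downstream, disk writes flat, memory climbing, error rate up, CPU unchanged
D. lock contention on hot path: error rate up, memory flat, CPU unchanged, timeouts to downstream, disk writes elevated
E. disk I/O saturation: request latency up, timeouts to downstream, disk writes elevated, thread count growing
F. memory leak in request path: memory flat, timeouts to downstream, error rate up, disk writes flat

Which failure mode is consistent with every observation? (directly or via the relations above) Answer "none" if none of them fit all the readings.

none

For each candidate, compare predicted effects to what was observed:
(A) connection leak — fails on memory climbing (predicts memory flat, not memory climbing)
(B) unbounded retry amplification — CPU elevated +; memory climbing -; disk writes elevated +; error rate up +; timeouts to downstream -
(C) thread-pool exhaustion — CPU elevated -; memory climbing +; disk writes elevated -; error rate up +; timeouts to downstream +
(D) lock contention on hot path — fails on CPU elevated, memory climbing (predicts CPU unchanged, not CPU elevated; predicts memory flat, not memory climbing)
(E) disk I/O saturation — does not account for CPU elevated, memory climbing, error rate up
(F) memory leak in request path — fails on CPU elevated, memory climbing, disk writes elevated (predicts memory flat, not memory climbing; predicts disk writes flat, not disk writes elevated)
Every candidate fails on at least one observation.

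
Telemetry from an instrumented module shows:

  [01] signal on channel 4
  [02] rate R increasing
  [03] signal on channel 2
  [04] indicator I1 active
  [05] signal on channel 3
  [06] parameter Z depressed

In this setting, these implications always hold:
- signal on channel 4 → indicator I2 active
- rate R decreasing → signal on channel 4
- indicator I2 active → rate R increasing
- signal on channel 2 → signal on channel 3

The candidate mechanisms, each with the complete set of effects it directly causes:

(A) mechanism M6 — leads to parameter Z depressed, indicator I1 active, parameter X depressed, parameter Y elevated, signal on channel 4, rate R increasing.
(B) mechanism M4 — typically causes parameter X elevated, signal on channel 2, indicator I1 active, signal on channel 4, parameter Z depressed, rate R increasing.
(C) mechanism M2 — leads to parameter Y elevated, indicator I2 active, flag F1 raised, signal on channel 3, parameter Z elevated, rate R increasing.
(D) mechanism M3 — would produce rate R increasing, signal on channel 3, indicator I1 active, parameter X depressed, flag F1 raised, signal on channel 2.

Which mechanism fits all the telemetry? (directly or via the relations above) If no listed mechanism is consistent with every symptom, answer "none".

B

Per-candidate check:
(A) mechanism M6 — signal on channel 4 +; rate R increasing +; signal on channel 2 -; indicator I1 active +; signal on channel 3 -; parameter Z depressed +
(B) mechanism M4 — signal on channel 4 +; rate R increasing +; signal on channel 2 +; indicator I1 active +; signal on channel 3 + (by signal on channel 2 → signal on channel 3); parameter Z depressed +
(C) mechanism M2 — fails on signal on channel 4, signal on channel 2, indicator I1 active, parameter Z depressed (predicts parameter Z elevated, not parameter Z depressed)
(D) mechanism M3 — signal on channel 4 -; rate R increasing +; signal on channel 2 +; indicator I1 active +; signal on channel 3 +; parameter Z depressed -
Only (B) is consistent with every observation.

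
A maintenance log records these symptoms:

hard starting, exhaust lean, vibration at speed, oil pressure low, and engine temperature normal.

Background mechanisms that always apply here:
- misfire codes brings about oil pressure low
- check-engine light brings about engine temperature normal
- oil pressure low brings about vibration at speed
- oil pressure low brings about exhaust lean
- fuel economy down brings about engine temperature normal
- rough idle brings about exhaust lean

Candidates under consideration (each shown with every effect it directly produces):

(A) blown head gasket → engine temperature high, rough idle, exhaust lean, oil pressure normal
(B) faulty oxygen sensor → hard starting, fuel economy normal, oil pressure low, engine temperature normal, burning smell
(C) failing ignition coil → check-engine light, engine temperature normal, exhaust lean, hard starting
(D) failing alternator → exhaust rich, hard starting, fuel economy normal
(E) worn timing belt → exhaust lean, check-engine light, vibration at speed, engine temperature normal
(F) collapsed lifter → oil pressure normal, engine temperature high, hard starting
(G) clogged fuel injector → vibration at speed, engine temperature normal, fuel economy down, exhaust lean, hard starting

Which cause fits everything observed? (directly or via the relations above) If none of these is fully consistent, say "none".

B

Testing each hypothesis:
(A) blown head gasket — hard starting ✗; exhaust lean ✓; vibration at speed ✗; oil pressure low ✗; engine temperature normal ✗
(B) faulty oxygen sensor — hard starting ✓; exhaust lean ✓ (through oil pressure low → exhaust lean); vibration at speed ✓ (through oil pressure low → vibration at speed); oil pressure low ✓; engine temperature normal ✓
(C) failing ignition coil — hard starting ✓; exhaust lean ✓; vibration at speed ✗; oil pressure low ✗; engine temperature normal ✓
(D) failing alternator — fails on exhaust lean, vibration at speed, oil pressure low, engine temperature normal (predicts exhaust rich, not exhaust lean)
(E) worn timing belt — hard starting ✗; exhaust lean ✓; vibration at speed ✓; oil pressure low ✗; engine temperature normal ✓
(F) collapsed lifter — fails on exhaust lean, vibration at speed, oil pressure low, engine temperature normal (predicts oil pressure normal, not oil pressure low; predicts engine temperature high, not engine temperature normal)
(G) clogged fuel injector — hard starting ✓; exhaust lean ✓; vibration at speed ✓; oil pressure low ✗; engine temperature normal ✓
Only (B) is consistent with every observation.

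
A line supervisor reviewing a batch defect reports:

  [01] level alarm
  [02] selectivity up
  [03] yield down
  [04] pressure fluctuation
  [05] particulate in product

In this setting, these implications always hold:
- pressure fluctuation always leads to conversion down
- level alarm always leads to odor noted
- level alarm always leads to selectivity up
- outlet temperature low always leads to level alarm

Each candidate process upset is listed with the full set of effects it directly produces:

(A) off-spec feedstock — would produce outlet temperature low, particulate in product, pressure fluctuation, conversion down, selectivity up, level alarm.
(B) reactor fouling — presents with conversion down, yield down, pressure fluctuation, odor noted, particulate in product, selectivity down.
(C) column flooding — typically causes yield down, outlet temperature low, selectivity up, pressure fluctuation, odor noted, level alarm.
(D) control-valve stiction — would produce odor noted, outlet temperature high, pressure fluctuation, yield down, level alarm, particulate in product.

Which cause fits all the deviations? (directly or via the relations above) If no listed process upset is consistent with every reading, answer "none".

For each candidate, compare predicted effects to what was observed:
(A) off-spec feedstock — level alarm match; selectivity up match; yield down miss; pressure fluctuation match; particulate in product match
(B) reactor fouling — fails on level alarm, selectivity up (predicts selectivity down, not selectivity up)
(C) column flooding — does not account for particulate in product
(D) control-valve stiction — accounts for every observation (selectivity up via level alarm → selectivity up)
(D) alone accounts for all the evidence.

D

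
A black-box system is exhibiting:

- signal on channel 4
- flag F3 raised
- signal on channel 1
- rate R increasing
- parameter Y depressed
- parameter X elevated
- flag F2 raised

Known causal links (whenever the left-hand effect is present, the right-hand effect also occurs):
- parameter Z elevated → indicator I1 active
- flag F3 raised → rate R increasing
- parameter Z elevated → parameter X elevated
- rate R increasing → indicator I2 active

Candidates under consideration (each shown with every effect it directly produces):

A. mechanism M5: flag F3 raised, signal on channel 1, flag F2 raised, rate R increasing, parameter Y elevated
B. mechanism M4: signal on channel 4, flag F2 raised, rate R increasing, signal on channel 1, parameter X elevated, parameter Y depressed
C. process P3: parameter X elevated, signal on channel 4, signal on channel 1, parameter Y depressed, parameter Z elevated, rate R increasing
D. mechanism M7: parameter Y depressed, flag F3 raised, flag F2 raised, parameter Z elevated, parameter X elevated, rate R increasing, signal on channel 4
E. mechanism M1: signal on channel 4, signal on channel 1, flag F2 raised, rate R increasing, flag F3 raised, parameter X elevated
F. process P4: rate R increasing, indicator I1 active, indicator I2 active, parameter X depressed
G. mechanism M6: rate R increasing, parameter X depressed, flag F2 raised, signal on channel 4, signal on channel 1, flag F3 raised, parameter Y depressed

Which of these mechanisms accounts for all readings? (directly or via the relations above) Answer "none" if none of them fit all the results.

none

Per-candidate check:
(A) mechanism M5 — signal on channel 4 NO; flag F3 raised yes; signal on channel 1 yes; rate R increasing yes; parameter Y depressed NO; parameter X elevated NO; flag F2 raised yes
(B) mechanism M4 — signal on channel 4 yes; flag F3 raised NO; signal on channel 1 yes; rate R increasing yes; parameter Y depressed yes; parameter X elevated yes; flag F2 raised yes
(C) process P3 — does not account for flag F3 raised, flag F2 raised
(D) mechanism M7 — signal on channel 4 yes; flag F3 raised yes; signal on channel 1 NO; rate R increasing yes; parameter Y depressed yes; parameter X elevated yes; flag F2 raised yes
(E) mechanism M1 — signal on channel 4 yes; flag F3 raised yes; signal on channel 1 yes; rate R increasing yes; parameter Y depressed NO; parameter X elevated yes; flag F2 raised yes
(F) process P4 — signal on channel 4 NO; flag F3 raised NO; signal on channel 1 NO; rate R increasing yes; parameter Y depressed NO; parameter X elevated NO; flag F2 raised NO
(G) mechanism M6 — fails on parameter X elevated (predicts parameter X depressed, not parameter X elevated)
No candidate is consistent with all observations.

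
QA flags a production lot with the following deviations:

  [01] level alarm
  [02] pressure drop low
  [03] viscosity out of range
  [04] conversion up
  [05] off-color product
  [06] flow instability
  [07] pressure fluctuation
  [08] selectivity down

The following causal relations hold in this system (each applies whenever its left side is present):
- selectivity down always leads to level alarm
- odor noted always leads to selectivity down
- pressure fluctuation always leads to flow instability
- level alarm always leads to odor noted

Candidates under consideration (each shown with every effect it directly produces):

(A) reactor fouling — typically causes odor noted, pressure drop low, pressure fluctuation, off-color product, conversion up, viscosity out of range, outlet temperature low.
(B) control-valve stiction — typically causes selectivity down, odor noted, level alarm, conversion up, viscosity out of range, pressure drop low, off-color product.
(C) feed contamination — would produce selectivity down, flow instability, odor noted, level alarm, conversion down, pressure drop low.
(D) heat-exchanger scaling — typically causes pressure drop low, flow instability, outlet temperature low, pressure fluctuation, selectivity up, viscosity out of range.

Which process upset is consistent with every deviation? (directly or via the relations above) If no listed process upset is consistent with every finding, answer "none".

Per-candidate check:
(A) reactor fouling — accounts for every observation (level alarm via odor noted → selectivity down → level alarm)
(B) control-valve stiction — level alarm match; pressure drop low match; viscosity out of range match; conversion up match; off-color product match; flow instability miss; pressure fluctuation miss; selectivity down match
(C) feed contamination — fails on viscosity out of range, conversion up, off-color product, pressure fluctuation (predicts conversion down, not conversion up)
(D) heat-exchanger scaling — level alarm miss; pressure drop low match; viscosity out of range match; conversion up miss; off-color product miss; flow instability match; pressure fluctuation match; selectivity down miss
(A) is the only candidate with no mismatches.

A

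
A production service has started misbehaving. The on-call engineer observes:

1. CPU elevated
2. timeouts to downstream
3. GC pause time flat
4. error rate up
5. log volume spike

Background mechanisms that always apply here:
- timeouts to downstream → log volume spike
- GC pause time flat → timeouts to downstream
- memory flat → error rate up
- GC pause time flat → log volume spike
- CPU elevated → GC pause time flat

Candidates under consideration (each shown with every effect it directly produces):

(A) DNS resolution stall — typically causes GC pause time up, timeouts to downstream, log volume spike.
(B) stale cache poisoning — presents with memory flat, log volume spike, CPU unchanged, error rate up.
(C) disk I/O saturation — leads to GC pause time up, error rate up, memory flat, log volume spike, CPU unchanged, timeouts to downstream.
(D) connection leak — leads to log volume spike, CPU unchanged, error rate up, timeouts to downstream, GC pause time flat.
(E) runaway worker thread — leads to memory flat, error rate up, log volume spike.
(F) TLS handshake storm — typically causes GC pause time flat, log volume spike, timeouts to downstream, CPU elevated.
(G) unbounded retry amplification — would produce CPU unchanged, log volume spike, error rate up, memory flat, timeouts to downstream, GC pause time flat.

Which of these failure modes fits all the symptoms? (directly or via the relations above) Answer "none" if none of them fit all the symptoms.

none

For each candidate, compare predicted effects to what was observed:
(A) DNS resolution stall — fails on CPU elevated, GC pause time flat, error rate up (predicts GC pause time up, not GC pause time flat)
(B) stale cache poisoning — fails on CPU elevated, timeouts to downstream, GC pause time flat (predicts CPU unchanged, not CPU elevated)
(C) disk I/O saturation — CPU elevated NO; timeouts to downstream yes; GC pause time flat NO; error rate up yes; log volume spike yes
(D) connection leak — CPU elevated NO; timeouts to downstream yes; GC pause time flat yes; error rate up yes; log volume spike yes
(E) runaway worker thread — does not account for CPU elevated, timeouts to downstream, GC pause time flat
(F) TLS handshake storm — does not account for error rate up
(G) unbounded retry amplification — CPU elevated NO; timeouts to downstream yes; GC pause time flat yes; error rate up yes; log volume spike yes
None of the listed candidates fits everything.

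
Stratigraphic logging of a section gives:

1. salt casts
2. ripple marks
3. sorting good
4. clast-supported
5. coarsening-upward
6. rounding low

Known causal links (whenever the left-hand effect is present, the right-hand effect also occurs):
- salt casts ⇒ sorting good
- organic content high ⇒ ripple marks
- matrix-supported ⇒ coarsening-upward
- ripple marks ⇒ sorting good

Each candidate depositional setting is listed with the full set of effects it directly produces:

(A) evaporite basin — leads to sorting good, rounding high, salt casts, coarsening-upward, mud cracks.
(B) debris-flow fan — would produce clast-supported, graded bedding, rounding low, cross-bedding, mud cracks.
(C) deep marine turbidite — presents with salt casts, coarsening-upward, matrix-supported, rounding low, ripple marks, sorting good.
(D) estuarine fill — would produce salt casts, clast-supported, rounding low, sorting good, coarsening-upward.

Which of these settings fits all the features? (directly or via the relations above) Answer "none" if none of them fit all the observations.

Per-candidate check:
(A) evaporite basin — salt casts ✓; ripple marks ✗; sorting good ✓; clast-supported ✗; coarsening-upward ✓; rounding low ✗
(B) debris-flow fan — salt casts ✗; ripple marks ✗; sorting good ✗; clast-supported ✓; coarsening-upward ✗; rounding low ✓
(C) deep marine turbidite — salt casts ✓; ripple marks ✓; sorting good ✓; clast-supported ✗; coarsening-upward ✓; rounding low ✓
(D) estuarine fill — salt casts ✓; ripple marks ✗; sorting good ✓; clast-supported ✓; coarsening-upward ✓; rounding low ✓
None of the listed candidates fits everything.

none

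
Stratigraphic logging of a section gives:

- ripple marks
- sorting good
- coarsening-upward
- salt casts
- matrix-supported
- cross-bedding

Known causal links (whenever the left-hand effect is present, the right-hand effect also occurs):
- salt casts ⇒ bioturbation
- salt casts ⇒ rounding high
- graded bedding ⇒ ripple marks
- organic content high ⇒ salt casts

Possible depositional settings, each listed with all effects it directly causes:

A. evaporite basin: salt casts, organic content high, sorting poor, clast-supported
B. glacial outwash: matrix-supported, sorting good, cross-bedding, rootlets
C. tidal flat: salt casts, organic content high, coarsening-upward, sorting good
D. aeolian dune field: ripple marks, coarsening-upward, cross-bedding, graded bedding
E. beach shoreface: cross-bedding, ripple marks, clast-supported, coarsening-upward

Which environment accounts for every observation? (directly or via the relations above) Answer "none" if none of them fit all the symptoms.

Checking each candidate against the observations:
(A) evaporite basin — ripple marks ✗; sorting good ✗; coarsening-upward ✗; salt casts ✓; matrix-supported ✗; cross-bedding ✗
(B) glacial outwash — does not account for ripple marks, coarsening-upward, salt casts
(C) tidal flat — does not account for ripple marks, matrix-supported, cross-bedding
(D) aeolian dune field — ripple marks ✓; sorting good ✗; coarsening-upward ✓; salt casts ✗; matrix-supported ✗; cross-bedding ✓
(E) beach shoreface — ripple marks ✓; sorting good ✗; coarsening-upward ✓; salt casts ✗; matrix-supported ✗; cross-bedding ✓
None of the listed candidates fits everything.

none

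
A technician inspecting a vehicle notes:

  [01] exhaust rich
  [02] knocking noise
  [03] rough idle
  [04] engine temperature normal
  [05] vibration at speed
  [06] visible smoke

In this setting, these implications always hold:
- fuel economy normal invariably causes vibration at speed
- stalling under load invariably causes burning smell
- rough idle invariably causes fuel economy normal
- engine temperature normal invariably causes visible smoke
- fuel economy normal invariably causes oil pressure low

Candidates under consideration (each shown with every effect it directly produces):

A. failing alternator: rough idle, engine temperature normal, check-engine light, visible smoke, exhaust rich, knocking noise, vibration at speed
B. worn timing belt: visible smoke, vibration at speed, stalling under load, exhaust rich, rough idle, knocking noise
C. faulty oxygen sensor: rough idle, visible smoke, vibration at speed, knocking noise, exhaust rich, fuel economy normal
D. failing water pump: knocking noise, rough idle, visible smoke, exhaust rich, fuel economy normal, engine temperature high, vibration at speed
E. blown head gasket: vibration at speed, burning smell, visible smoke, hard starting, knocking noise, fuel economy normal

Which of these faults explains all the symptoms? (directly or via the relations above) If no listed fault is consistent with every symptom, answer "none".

For each candidate, compare predicted effects to what was observed:
(A) failing alternator — accounts for every observation
(B) worn timing belt — exhaust rich ✓; knocking noise ✓; rough idle ✓; engine temperature normal ✗; vibration at speed ✓; visible smoke ✓
(C) faulty oxygen sensor — does not account for engine temperature normal
(D) failing water pump — exhaust rich ✓; knocking noise ✓; rough idle ✓; engine temperature normal ✗; vibration at speed ✓; visible smoke ✓
(E) blown head gasket — does not account for exhaust rich, rough idle, engine temperature normal
(A) is the only candidate with no mismatches.

A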